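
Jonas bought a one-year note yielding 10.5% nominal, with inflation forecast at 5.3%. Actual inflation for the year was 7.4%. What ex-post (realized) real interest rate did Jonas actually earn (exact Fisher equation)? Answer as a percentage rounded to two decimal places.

2.89%

Ex-post: (1 + 0.1050)/(1 + 0.0740) − 1 = 2.8864%
So the realized real rate is 2.89%.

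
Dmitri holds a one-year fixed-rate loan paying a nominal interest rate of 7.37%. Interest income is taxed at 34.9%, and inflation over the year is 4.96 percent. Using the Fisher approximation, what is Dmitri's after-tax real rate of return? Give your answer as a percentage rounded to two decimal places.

-0.16%

After-tax nominal return = 7.37% × (1 − 0.349) = 4.79787%.
r ≈ 4.79787% − 4.96% → -0.16%.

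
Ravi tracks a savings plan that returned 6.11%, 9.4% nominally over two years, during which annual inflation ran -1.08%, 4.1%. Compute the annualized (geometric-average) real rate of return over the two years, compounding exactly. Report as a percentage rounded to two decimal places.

Nominal growth factor = 1.0611 × 1.0940 = 1.16084340
Price-level growth factor = 0.9892 × 1.0410 = 1.02975720
Real growth factor = 1.16084340 / 1.02975720 = 1.12729816
Annualized real rate = 1.12729816^(1/2) − 1 = 6.1743% → 6.17%.

6.17%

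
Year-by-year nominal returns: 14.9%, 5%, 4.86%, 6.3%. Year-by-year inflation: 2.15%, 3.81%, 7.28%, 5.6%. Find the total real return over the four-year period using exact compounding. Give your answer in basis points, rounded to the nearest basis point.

1194 basis points

Nominal growth factor = 1.1490 × 1.0500 × 1.0486 × 1.0630 = 1.344784
Price-level growth factor = 1.0215 × 1.0381 × 1.0728 × 1.0560 = 1.201324
Real growth factor = 1.344784 / 1.201324 = 1.119418
Total real return = 1.119418 − 1 → 1194 basis points.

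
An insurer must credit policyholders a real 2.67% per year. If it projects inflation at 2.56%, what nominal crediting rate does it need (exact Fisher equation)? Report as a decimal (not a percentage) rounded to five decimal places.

0.05298

(1 + i) = (1 + r)(1 + π) = 1.02670 × 1.02560 = 1.05298352
i = 1.05298352 − 1, so the required nominal rate is 0.05298.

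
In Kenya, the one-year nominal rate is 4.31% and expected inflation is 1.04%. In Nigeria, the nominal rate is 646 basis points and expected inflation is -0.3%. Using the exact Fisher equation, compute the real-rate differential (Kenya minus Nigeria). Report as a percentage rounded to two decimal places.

Kenya: (1 + 0.0431)/(1 + 0.0104) − 1 = 3.2363%
Nigeria: (1 + 0.0646)/(1 − 0.0030) − 1 = 6.7803%
Differential = 3.2363% − 6.7803% = -3.5440% → -3.54%.

-3.54%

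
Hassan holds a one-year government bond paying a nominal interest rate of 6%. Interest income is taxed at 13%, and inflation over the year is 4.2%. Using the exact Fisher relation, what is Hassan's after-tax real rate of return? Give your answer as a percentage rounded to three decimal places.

After-tax nominal return = 6% × (1 − 0.13) = 5.2200%.
1 + r = 1.05220 / 1.04200 = 1.009789
After-tax real rate = 1.009789 − 1 → 0.979%.

0.979%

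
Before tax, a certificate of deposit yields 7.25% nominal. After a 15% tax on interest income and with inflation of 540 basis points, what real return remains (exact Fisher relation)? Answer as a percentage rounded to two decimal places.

0.72%

After-tax nominal return = 7.25% × (1 − 0.15) = 6.1625%.
1 + r = 1.061625 / 1.05400 = 1.007234
After-tax real rate = 1.007234 − 1 → 0.72%.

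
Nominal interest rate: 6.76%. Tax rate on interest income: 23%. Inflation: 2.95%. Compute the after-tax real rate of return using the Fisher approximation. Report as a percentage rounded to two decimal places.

2.26%

After-tax nominal return = 6.76% × (1 − 0.23) = 5.2052%.
r ≈ 5.2052% − 2.95% → 2.26%.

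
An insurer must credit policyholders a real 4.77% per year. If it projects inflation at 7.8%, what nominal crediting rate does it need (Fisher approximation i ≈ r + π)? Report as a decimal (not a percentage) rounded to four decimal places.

0.1257

i ≈ r + π = 4.77% + 7.8% = 0.1257.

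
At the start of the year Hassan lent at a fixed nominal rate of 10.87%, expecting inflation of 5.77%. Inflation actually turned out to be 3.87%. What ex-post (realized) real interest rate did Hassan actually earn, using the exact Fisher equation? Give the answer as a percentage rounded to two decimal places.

6.74%

Ex-post: (1 + 0.1087)/(1 + 0.0387) − 1 = 6.7392%
So the realized real rate is 6.74%.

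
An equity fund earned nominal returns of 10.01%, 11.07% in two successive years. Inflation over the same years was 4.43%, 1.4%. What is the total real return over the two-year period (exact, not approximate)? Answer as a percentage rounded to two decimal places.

15.39%

Compound the nominal returns: 1.1001 × 1.1107 = 1.221881.
Compound inflation: 1.0443 × 1.0140 = 1.058920.
Deflate: 1.221881 / 1.058920 = 1.153893.
Total real return = 1.153893 − 1 → 15.39%.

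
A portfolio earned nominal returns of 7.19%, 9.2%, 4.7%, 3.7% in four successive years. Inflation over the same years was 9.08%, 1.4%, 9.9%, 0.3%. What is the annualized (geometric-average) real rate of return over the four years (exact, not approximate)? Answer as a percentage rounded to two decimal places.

Compound the nominal returns: 1.0719 × 1.0920 × 1.0470 × 1.0370 = 1.27087357.
Compound inflation: 1.0908 × 1.0140 × 1.0990 × 1.0030 = 1.21921897.
Deflate: 1.27087357 / 1.21921897 = 1.04236696.
Annualized real rate = 1.04236696^(1/4) − 1 = 1.0428% → 1.04%.

1.04%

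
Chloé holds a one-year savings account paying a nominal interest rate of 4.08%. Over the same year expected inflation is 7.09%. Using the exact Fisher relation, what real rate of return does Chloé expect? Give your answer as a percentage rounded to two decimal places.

By the Fisher relation, 1 + r = (1 + i)/(1 + π).
1 + r = 1.04080 / 1.07090 = 0.971893
r = 0.971893 − 1 = -2.8107%, i.e. -2.81%.

-2.81%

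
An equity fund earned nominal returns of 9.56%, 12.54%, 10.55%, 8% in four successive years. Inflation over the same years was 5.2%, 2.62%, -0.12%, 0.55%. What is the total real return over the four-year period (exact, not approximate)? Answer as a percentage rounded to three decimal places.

Compound the nominal returns: 1.0956 × 1.1254 × 1.1055 × 1.0800 = 1.472114.
Compound inflation: 1.0520 × 1.0262 × 0.9988 × 1.0055 = 1.084197.
Deflate: 1.472114 / 1.084197 = 1.357791.
Total real return = 1.357791 − 1 → 35.779%.

35.779%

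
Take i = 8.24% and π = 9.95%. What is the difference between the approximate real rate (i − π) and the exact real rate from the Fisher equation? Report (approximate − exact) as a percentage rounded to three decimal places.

-0.155%

Approximate: r ≈ 8.240% − 9.950% = -1.7100%
Exact: (1 + 0.0824)/(1 + 0.0995) − 1 = -1.5553%
Error = -1.7100% − (-1.5553%) = -0.1547% → -0.155%.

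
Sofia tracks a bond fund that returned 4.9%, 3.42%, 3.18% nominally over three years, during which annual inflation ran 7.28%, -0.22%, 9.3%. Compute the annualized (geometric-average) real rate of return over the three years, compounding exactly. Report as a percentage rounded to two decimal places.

-1.46%

Compound the nominal returns: 1.0490 × 1.0342 × 1.0318 = 1.11937485.
Compound inflation: 1.0728 × 0.9978 × 1.0930 = 1.16999075.
Deflate: 1.11937485 / 1.16999075 = 0.95673821.
Annualized real rate = 0.95673821^(1/3) − 1 = -1.4634% → -1.46%.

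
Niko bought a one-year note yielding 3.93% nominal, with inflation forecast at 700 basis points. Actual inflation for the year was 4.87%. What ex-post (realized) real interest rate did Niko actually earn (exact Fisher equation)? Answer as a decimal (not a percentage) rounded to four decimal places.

Ex-post: (1 + 0.0393)/(1 + 0.0487) − 1 = -0.8963%
So the realized real rate is -0.0090.

-0.0090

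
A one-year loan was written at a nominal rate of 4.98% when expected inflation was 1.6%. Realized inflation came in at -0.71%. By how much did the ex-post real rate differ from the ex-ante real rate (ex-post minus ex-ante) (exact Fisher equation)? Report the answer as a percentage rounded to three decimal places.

2.404%

Ex-ante: (1 + 0.0498)/(1 + 0.0160) − 1 = 3.3268%
Ex-post: (1 + 0.0498)/(1 − 0.0071) − 1 = 5.7307%
Difference (ex-post − ex-ante) = 2.4039% → 2.404%.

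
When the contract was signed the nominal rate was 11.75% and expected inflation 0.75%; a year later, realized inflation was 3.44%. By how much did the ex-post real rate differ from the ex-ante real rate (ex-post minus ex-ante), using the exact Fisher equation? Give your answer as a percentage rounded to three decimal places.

-2.884%

Ex-ante: (1 + 0.1175)/(1 + 0.0075) − 1 = 10.91811%
Ex-post: (1 + 0.1175)/(1 + 0.0344) − 1 = 8.03364%
Difference (ex-post − ex-ante) = -2.88447% → -2.884%.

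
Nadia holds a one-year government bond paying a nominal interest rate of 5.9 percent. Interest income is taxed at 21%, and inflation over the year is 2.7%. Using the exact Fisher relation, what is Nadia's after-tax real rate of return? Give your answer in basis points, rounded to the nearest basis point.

After-tax nominal return = 5.9% × (1 − 0.21) = 4.6610%.
1 + r = 1.04661 / 1.02700 = 1.019094
After-tax real rate = 1.019094 − 1 → 191 basis points.

191 basis points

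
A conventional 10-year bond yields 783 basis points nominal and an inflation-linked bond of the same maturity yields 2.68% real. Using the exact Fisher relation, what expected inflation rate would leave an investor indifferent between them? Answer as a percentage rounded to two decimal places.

(1 + π) = (1 + i)/(1 + r) = 1.07830 / 1.02680 = 1.050156
Break-even inflation = 1.050156 − 1 → 5.02%.

5.02%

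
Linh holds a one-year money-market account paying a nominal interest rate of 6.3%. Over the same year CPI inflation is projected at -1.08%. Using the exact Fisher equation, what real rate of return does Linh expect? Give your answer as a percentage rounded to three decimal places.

7.461%

1 + r = 1.06300 / 0.98920 = 1.074606
r = 1.074606 − 1 = 7.4606%, i.e. 7.461%.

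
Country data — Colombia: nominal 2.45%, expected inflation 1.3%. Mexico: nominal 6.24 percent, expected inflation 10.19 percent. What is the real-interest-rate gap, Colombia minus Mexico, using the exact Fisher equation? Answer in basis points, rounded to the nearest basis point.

Colombia: (1 + 0.0245)/(1 + 0.0130) − 1 = 1.1352%
Mexico: (1 + 0.0624)/(1 + 0.1019) − 1 = -3.5847%
Differential = 1.1352% − (-3.5847%) = 4.7200% → 472 basis points.

472 basis points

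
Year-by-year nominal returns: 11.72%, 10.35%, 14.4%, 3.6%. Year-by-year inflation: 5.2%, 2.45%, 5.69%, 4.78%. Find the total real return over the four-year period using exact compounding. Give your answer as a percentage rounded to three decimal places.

22.419%

Compound the nominal returns: 1.1172 × 1.1035 × 1.1440 × 1.0360 = 1.461131.
Compound inflation: 1.0520 × 1.0245 × 1.0569 × 1.0478 = 1.193548.
Deflate: 1.461131 / 1.193548 = 1.224191.
Total real return = 1.224191 − 1 → 22.419%.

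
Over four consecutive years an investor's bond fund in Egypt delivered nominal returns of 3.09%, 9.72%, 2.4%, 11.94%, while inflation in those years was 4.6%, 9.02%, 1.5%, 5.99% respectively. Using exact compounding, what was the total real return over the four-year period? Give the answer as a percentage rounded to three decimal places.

5.686%

Compound the nominal returns: 1.0309 × 1.0972 × 1.0240 × 1.1194 = 1.296545.
Compound inflation: 1.0460 × 1.0902 × 1.0150 × 1.0599 = 1.226786.
Deflate: 1.296545 / 1.226786 = 1.056863.
Total real return = 1.056863 − 1 → 5.686%.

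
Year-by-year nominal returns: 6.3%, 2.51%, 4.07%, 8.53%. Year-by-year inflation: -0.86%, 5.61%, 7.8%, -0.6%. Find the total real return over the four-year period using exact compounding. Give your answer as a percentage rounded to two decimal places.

Compound the nominal returns: 1.0630 × 1.0251 × 1.0407 × 1.0853 = 1.230764.
Compound inflation: 0.9914 × 1.0561 × 1.0780 × 0.9940 = 1.121913.
Deflate: 1.230764 / 1.121913 = 1.097023.
Total real return = 1.097023 − 1 → 9.70%.

9.70%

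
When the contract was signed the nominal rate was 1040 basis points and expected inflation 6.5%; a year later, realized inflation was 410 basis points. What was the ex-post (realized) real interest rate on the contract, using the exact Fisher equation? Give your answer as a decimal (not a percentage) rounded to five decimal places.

0.06052

Ex-post: (1 + 0.1040)/(1 + 0.0410) − 1 = 6.0519%
So the realized real rate is 0.06052.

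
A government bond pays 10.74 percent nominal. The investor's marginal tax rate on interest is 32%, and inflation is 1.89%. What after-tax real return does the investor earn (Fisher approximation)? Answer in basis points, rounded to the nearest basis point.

541 basis points

After-tax nominal return = 10.74% × (1 − 0.32) = 7.3032%.
r ≈ 7.3032% − 1.89% → 541 basis points.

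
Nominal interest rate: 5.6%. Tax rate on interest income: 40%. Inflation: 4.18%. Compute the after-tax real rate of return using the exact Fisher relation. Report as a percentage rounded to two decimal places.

-0.79%

After-tax nominal return = 5.6% × (1 − 0.4) = 3.3600%.
1 + r = 1.03360 / 1.04180 = 0.992129
After-tax real rate = 0.992129 − 1 → -0.79%.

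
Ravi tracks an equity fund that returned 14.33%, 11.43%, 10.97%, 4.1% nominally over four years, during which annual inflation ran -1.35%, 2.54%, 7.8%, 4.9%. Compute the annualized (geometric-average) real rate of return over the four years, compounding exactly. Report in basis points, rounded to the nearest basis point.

650 basis points

Nominal growth factor = 1.1433 × 1.1143 × 1.1097 × 1.0410 = 1.47169783
Price-level growth factor = 0.9865 × 1.0254 × 1.0780 × 1.0490 = 1.14389102
Real growth factor = 1.47169783 / 1.14389102 = 1.28657171
Annualized real rate = 1.28657171^(1/4) − 1 = 6.5022% → 650 basis points.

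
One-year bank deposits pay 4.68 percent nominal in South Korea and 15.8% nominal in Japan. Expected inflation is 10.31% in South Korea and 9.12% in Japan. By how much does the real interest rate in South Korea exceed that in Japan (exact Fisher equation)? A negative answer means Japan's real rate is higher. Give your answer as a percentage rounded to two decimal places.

South Korea: (1 + 0.0468)/(1 + 0.1031) − 1 = -5.1038%
Japan: (1 + 0.1580)/(1 + 0.0912) − 1 = 6.1217%
Differential = -5.1038% − 6.1217% = -11.2255% → -11.23%.

-11.23%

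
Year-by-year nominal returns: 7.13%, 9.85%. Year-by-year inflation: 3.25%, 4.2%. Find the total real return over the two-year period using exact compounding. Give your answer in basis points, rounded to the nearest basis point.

Compound the nominal returns: 1.0713 × 1.0985 = 1.176823.
Compound inflation: 1.0325 × 1.0420 = 1.075865.
Deflate: 1.176823 / 1.075865 = 1.093839.
Total real return = 1.093839 − 1 → 938 basis points.

938 basis points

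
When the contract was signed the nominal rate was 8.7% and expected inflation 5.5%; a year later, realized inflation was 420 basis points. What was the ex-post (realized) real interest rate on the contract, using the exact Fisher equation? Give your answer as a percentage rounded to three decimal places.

Ex-post: (1 + 0.0870)/(1 + 0.0420) − 1 = 4.3186%
So the realized real rate is 4.319%.

4.319%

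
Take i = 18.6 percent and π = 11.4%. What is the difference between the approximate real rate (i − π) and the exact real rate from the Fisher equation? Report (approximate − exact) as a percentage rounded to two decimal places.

0.74%

Approximate: r ≈ 18.600% − 11.400% = 7.2000%
Exact: (1 + 0.1860)/(1 + 0.1140) − 1 = 6.4632%
Error = 7.2000% − 6.4632% = 0.7368% → 0.74%.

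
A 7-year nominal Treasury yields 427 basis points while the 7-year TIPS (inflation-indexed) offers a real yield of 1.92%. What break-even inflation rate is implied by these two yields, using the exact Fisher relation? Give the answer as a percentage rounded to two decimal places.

(1 + π) = (1 + i)/(1 + r) = 1.04270 / 1.01920 = 1.023057
Break-even inflation = 1.023057 − 1 → 2.31%.

2.31%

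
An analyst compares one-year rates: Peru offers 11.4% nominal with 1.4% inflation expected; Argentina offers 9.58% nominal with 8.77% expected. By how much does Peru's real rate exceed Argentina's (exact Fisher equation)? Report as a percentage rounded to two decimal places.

9.12%

Peru: (1 + 0.1140)/(1 + 0.0140) − 1 = 9.8619%
Argentina: (1 + 0.0958)/(1 + 0.0877) − 1 = 0.7447%
Differential = 9.8619% − 0.7447% = 9.1172% → 9.12%.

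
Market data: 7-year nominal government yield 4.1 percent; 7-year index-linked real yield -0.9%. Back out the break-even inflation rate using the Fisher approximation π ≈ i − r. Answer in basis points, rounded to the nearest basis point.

π ≈ i − r = 4.1% − (-0.9%) → 500 basis points.

500 basis points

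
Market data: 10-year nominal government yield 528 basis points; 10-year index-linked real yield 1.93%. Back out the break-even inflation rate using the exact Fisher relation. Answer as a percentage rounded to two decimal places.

(1 + π) = (1 + i)/(1 + r) = 1.05280 / 1.01930 = 1.032866
Break-even inflation = 1.032866 − 1 → 3.29%.

3.29%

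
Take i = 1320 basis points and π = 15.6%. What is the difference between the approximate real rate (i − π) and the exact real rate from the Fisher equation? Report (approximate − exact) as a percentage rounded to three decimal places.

Approximate: r ≈ 13.200% − 15.600% = -2.4000%
Exact: (1 + 0.1320)/(1 + 0.1560) − 1 = -2.0761%
Error = -2.4000% − (-2.0761%) = -0.3239% → -0.324%.

-0.324%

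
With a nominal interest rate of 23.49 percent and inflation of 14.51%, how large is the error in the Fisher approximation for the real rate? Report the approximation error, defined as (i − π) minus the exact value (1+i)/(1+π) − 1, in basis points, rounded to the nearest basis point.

Approximate: r ≈ 23.490% − 14.510% = 8.9800%
Exact: (1 + 0.2349)/(1 + 0.1451) − 1 = 7.8421%
Error = 8.9800% − 7.8421% = 1.1379% → 114 basis points.

114 basis points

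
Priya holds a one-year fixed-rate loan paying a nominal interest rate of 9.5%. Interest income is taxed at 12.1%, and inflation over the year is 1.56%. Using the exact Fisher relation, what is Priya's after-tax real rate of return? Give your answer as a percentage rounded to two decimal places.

After-tax nominal return = 9.5% × (1 − 0.121) = 8.3505%.
1 + r = 1.083505 / 1.01560 = 1.066862
After-tax real rate = 1.066862 − 1 → 6.69%.

6.69%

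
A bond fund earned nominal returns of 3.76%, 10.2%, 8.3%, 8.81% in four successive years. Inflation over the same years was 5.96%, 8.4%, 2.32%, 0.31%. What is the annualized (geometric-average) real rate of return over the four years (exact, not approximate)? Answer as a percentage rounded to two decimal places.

3.40%

Nominal growth factor = 1.0376 × 1.1020 × 1.0830 × 1.0881 = 1.34743810
Price-level growth factor = 1.0596 × 1.0840 × 1.0232 × 1.0031 = 1.17889736
Real growth factor = 1.34743810 / 1.17889736 = 1.14296473
Annualized real rate = 1.14296473^(1/4) − 1 = 3.3971% → 3.40%.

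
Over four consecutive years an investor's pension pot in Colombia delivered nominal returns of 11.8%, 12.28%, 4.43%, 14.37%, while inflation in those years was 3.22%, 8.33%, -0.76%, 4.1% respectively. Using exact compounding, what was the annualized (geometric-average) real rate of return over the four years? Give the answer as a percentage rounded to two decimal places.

6.74%

Compound the nominal returns: 1.1180 × 1.1228 × 1.0443 × 1.1437 = 1.49927606.
Compound inflation: 1.0322 × 1.0833 × 0.9924 × 1.0410 = 1.15518112.
Deflate: 1.49927606 / 1.15518112 = 1.29787099.
Annualized real rate = 1.29787099^(1/4) − 1 = 6.7353% → 6.74%.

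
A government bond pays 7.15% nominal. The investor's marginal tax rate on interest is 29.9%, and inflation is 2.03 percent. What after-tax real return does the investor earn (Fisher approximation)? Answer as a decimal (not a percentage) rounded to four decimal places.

0.0298

After-tax nominal return = 7.15% × (1 − 0.299) = 5.01215%.
r ≈ 5.01215% − 2.03% → 0.0298.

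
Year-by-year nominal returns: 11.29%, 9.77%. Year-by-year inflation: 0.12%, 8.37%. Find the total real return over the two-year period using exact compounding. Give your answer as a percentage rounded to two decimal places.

Compound the nominal returns: 1.1129 × 1.0977 = 1.221630.
Compound inflation: 1.0012 × 1.0837 = 1.085000.
Deflate: 1.221630 / 1.085000 = 1.125926.
Total real return = 1.125926 − 1 → 12.59%.

12.59%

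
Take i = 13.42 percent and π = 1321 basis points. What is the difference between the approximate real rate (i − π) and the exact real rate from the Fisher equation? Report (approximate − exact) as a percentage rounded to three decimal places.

0.025%

Approximate: r ≈ 13.420% − 13.210% = 0.2100%
Exact: (1 + 0.1342)/(1 + 0.1321) − 1 = 0.185496%
Error = 0.2100% − 0.185496% = 0.024504% → 0.025%.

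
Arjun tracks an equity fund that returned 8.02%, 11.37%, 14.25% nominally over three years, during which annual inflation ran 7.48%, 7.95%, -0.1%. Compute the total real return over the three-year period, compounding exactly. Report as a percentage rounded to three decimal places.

Compound the nominal returns: 1.0802 × 1.1137 × 1.1425 = 1.374449.
Compound inflation: 1.0748 × 1.0795 × 0.9990 = 1.159086.
Deflate: 1.374449 / 1.159086 = 1.185804.
Total real return = 1.185804 − 1 → 18.580%.

18.580%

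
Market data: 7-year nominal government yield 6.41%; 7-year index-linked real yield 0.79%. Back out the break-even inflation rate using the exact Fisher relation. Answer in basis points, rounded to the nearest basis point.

(1 + π) = (1 + i)/(1 + r) = 1.06410 / 1.00790 = 1.055759
Break-even inflation = 1.055759 − 1 → 558 basis points.

558 basis points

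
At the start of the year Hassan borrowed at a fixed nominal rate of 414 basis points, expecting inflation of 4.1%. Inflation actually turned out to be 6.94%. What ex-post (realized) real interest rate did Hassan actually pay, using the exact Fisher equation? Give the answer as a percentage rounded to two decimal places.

-2.62%

Ex-post: (1 + 0.0414)/(1 + 0.0694) − 1 = -2.6183%
So the realized real rate is -2.62%.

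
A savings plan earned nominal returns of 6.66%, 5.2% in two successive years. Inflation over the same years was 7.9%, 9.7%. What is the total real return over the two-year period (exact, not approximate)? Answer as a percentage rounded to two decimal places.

Compound the nominal returns: 1.0666 × 1.0520 = 1.122063.
Compound inflation: 1.0790 × 1.0970 = 1.183663.
Deflate: 1.122063 / 1.183663 = 0.947958.
Total real return = 0.947958 − 1 → -5.20%.

-5.20%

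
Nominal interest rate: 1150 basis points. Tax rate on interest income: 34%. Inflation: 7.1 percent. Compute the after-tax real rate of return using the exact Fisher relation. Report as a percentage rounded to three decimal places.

0.458%

After-tax nominal return = 11.5% × (1 − 0.34) = 7.5900%.
1 + r = 1.07590 / 1.07100 = 1.0045752
After-tax real rate = 1.0045752 − 1 → 0.458%.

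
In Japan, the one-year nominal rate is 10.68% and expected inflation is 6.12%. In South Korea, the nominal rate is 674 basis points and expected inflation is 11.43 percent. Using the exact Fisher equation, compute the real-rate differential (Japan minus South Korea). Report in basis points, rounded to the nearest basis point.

Japan: (1 + 0.1068)/(1 + 0.0612) − 1 = 4.2970%
South Korea: (1 + 0.0674)/(1 + 0.1143) − 1 = -4.2089%
Differential = 4.2970% − (-4.2089%) = 8.5059% → 851 basis points.

851 basis points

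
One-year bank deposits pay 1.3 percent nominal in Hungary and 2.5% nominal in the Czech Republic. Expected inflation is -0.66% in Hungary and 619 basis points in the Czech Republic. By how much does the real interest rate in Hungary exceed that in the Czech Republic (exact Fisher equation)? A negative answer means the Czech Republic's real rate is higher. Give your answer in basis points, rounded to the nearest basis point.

Hungary: (1 + 0.0130)/(1 − 0.0066) − 1 = 1.9730%
The Czech Republic: (1 + 0.0250)/(1 + 0.0619) − 1 = -3.4749%
Differential = 1.9730% − (-3.4749%) = 5.4479% → 545 basis points.

545 basis points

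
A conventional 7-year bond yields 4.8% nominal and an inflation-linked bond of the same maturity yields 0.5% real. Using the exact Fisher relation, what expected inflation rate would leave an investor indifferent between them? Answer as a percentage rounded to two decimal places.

4.28%

(1 + π) = (1 + i)/(1 + r) = 1.04800 / 1.00500 = 1.042786
Break-even inflation = 1.042786 − 1 → 4.28%.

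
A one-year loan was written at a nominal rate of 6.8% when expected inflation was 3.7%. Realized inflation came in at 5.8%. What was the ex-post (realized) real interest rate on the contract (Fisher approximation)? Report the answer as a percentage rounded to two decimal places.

Ex-post: 6.8% − 5.8% = 1.000%
So the realized real rate is 1.00%.

1.00%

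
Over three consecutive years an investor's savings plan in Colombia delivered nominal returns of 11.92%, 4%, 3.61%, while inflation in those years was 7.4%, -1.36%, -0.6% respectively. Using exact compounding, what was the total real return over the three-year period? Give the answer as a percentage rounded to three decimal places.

Compound the nominal returns: 1.1192 × 1.0400 × 1.0361 = 1.205987.
Compound inflation: 1.0740 × 0.9864 × 0.9940 = 1.053037.
Deflate: 1.205987 / 1.053037 = 1.145247.
Total real return = 1.145247 − 1 → 14.525%.

14.525%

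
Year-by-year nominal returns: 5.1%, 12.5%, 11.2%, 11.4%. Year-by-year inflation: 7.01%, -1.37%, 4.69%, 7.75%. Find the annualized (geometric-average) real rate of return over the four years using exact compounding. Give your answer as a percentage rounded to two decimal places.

Compound the nominal returns: 1.0510 × 1.1250 × 1.1120 × 1.1140 = 1.46468831.
Compound inflation: 1.0701 × 0.9863 × 1.0469 × 1.0775 = 1.19057258.
Deflate: 1.46468831 / 1.19057258 = 1.23023858.
Annualized real rate = 1.23023858^(1/4) − 1 = 5.3167% → 5.32%.

5.32%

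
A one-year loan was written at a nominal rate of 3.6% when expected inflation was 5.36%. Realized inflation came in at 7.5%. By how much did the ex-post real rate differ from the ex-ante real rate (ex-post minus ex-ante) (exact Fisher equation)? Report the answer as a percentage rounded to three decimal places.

-1.957%

Ex-ante: (1 + 0.0360)/(1 + 0.0536) − 1 = -1.6705%
Ex-post: (1 + 0.0360)/(1 + 0.0750) − 1 = -3.6279%
Difference (ex-post − ex-ante) = -1.9574% → -1.957%.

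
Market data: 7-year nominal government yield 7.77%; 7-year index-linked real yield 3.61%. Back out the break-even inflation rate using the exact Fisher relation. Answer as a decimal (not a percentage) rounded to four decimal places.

0.0402

(1 + π) = (1 + i)/(1 + r) = 1.07770 / 1.03610 = 1.040151
Break-even inflation = 1.040151 − 1 → 0.0402.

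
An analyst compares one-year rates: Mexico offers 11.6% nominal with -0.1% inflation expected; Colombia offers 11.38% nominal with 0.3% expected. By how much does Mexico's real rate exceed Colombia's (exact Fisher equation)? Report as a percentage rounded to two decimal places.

Mexico: (1 + 0.1160)/(1 − 0.0010) − 1 = 11.7117%
Colombia: (1 + 0.1138)/(1 + 0.0030) − 1 = 11.0469%
Differential = 11.7117% − 11.0469% = 0.6649% → 0.66%.

0.66%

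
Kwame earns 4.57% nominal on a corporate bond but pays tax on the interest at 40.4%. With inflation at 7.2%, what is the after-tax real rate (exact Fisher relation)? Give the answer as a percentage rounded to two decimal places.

-4.18%

After-tax nominal return = 4.57% × (1 − 0.404) = 2.72372%.
1 + r = 1.0272372 / 1.07200 = 0.958244
After-tax real rate = 0.958244 − 1 → -4.18%.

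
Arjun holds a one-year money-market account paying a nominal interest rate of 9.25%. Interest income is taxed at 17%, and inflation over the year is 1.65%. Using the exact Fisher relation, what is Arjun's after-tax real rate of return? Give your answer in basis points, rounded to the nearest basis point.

After-tax nominal return = 9.25% × (1 − 0.17) = 7.6775%.
1 + r = 1.076775 / 1.01650 = 1.059297
After-tax real rate = 1.059297 − 1 → 593 basis points.

593 basis points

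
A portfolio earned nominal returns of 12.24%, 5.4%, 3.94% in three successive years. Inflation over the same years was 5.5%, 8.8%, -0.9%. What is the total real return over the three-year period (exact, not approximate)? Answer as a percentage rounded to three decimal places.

8.098%

Compound the nominal returns: 1.1224 × 1.0540 × 1.0394 = 1.229620.
Compound inflation: 1.0550 × 1.0880 × 0.9910 = 1.137509.
Deflate: 1.229620 / 1.137509 = 1.080976.
Total real return = 1.080976 − 1 → 8.098%.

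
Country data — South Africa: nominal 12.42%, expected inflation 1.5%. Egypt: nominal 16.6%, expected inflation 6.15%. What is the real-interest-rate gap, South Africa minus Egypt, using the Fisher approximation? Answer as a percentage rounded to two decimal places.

0.47%

South Africa: 12.42% − 1.5% = 10.920%
Egypt: 16.6% − 6.15% = 10.450%
Differential = 0.470% → 0.47%.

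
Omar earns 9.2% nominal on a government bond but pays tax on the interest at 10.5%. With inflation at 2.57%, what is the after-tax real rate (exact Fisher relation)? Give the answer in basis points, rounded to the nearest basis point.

552 basis points

After-tax nominal return = 9.2% × (1 − 0.105) = 8.2340%.
1 + r = 1.08234 / 1.02570 = 1.055221
After-tax real rate = 1.055221 − 1 → 552 basis points.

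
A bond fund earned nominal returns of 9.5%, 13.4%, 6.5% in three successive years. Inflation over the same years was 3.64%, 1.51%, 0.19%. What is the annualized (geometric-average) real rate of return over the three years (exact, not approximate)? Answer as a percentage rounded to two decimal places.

7.85%

Compound the nominal returns: 1.0950 × 1.1340 × 1.0650 = 1.32244245.
Compound inflation: 1.0364 × 1.0151 × 1.0019 = 1.05404853.
Deflate: 1.32244245 / 1.05404853 = 1.25463146.
Annualized real rate = 1.25463146^(1/3) − 1 = 7.8546% → 7.85%.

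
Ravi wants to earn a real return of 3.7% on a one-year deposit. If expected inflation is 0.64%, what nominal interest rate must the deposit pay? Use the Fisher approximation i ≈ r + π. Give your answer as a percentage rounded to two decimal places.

4.34%

i ≈ r + π = 3.7% + 0.64% = 4.34%.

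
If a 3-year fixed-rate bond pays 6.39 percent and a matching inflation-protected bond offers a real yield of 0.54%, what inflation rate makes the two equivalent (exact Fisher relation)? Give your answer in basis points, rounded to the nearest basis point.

(1 + π) = (1 + i)/(1 + r) = 1.06390 / 1.00540 = 1.058186
Break-even inflation = 1.058186 − 1 → 582 basis points.

582 basis points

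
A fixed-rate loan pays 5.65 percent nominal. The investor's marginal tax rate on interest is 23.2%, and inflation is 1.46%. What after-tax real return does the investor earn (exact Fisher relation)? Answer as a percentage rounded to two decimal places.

2.84%

After-tax nominal return = 5.65% × (1 − 0.232) = 4.3392%.
1 + r = 1.043392 / 1.01460 = 1.028378
After-tax real rate = 1.028378 − 1 → 2.84%.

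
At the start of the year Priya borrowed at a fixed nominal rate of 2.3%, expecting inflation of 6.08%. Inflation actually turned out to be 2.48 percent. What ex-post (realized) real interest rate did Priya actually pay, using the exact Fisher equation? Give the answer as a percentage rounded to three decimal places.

Ex-post: (1 + 0.0230)/(1 + 0.0248) − 1 = -0.1756%
So the realized real rate is -0.176%.

-0.176%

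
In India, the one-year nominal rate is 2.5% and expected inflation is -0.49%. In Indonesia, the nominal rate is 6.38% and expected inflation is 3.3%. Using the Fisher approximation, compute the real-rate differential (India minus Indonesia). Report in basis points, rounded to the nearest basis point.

India: 2.5% − (-0.49%) = 2.990%
Indonesia: 6.38% − 3.3% = 3.080%
Differential = -0.090% → -9 basis points.

-9 basis points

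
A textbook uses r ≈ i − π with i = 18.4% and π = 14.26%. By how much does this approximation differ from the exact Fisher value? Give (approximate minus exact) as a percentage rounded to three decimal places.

0.517%

Approximate: r ≈ 18.400% − 14.260% = 4.1400%
Exact: (1 + 0.1840)/(1 + 0.1426) − 1 = 3.6233%
Error = 4.1400% − 3.6233% = 0.5167% → 0.517%.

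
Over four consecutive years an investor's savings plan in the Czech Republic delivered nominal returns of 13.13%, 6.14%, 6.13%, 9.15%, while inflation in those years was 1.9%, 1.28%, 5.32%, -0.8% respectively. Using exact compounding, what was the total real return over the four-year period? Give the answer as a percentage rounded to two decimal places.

29.00%

Compound the nominal returns: 1.1313 × 1.0614 × 1.0613 × 1.0915 = 1.390973.
Compound inflation: 1.0190 × 1.0128 × 1.0532 × 0.9920 = 1.078252.
Deflate: 1.390973 / 1.078252 = 1.290026.
Total real return = 1.290026 − 1 → 29.00%.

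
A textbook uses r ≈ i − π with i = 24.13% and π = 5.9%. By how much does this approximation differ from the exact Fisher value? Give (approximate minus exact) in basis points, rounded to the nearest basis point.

Approximate: r ≈ 24.130% − 5.900% = 18.2300%
Exact: (1 + 0.2413)/(1 + 0.0590) − 1 = 17.2144%
Error = 18.2300% − 17.2144% = 1.0156% → 102 basis points.

102 basis points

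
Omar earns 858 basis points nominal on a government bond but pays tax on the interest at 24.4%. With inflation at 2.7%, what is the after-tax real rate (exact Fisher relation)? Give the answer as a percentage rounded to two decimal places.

3.69%

After-tax nominal return = 8.58% × (1 − 0.244) = 6.48648%.
1 + r = 1.0648648 / 1.02700 = 1.036869
After-tax real rate = 1.036869 − 1 → 3.69%.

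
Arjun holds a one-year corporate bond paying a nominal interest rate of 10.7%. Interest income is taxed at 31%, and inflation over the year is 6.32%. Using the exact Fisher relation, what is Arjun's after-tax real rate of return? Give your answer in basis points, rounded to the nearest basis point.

After-tax nominal return = 10.7% × (1 − 0.31) = 7.3830%.
1 + r = 1.07383 / 1.06320 = 1.009998
After-tax real rate = 1.009998 − 1 → 100 basis points.

100 basis points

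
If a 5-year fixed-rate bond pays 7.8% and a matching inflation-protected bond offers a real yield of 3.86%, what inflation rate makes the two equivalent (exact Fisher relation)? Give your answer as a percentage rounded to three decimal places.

3.794%

(1 + π) = (1 + i)/(1 + r) = 1.07800 / 1.03860 = 1.037936
Break-even inflation = 1.037936 − 1 → 3.794%.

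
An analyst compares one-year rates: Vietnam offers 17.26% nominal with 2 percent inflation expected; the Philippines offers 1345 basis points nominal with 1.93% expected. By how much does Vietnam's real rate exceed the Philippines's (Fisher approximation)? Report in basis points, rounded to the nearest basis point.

374 basis points

Vietnam: 17.26% − 2% = 15.260%
The Philippines: 13.45% − 1.93% = 11.520%
Differential = 3.740% → 374 basis points.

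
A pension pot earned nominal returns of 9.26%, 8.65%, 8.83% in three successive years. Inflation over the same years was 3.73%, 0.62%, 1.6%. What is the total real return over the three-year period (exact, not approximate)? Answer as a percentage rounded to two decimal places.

21.83%

Nominal growth factor = 1.0926 × 1.0865 × 1.0883 = 1.291932
Price-level growth factor = 1.0373 × 1.0062 × 1.0160 = 1.060431
Real growth factor = 1.291932 / 1.060431 = 1.218308
Total real return = 1.218308 − 1 → 21.83%.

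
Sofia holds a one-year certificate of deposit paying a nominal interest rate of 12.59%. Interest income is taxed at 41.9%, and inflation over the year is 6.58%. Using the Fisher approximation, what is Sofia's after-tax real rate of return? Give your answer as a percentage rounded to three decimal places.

After-tax nominal return = 12.59% × (1 − 0.419) = 7.31479%.
r ≈ 7.31479% − 6.58% → 0.735%.

0.735%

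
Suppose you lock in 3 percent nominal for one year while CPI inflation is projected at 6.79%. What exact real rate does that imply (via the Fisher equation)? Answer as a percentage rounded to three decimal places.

By the Fisher equation, 1 + r = (1 + i)/(1 + π).
1 + r = 1.03000 / 1.06790 = 0.964510
r = 0.964510 − 1 = -3.5490%, i.e. -3.549%.

-3.549%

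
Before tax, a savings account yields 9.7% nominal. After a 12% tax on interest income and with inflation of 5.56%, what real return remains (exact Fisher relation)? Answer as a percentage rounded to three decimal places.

After-tax nominal return = 9.7% × (1 − 0.12) = 8.5360%.
1 + r = 1.08536 / 1.05560 = 1.028192
After-tax real rate = 1.028192 − 1 → 2.819%.

2.819%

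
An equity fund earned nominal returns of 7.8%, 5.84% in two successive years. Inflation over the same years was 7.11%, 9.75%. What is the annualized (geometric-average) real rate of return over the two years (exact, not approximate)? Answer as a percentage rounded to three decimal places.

Nominal growth factor = 1.0780 × 1.0584 = 1.14095520
Price-level growth factor = 1.0711 × 1.0975 = 1.17553225
Real growth factor = 1.14095520 / 1.17553225 = 0.97058605
Annualized real rate = 0.97058605^(1/2) − 1 = -1.4817% → -1.482%.

-1.482%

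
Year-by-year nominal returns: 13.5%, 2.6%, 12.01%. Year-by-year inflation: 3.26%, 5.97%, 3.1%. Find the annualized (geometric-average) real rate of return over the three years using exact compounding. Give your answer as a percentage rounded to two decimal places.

4.96%

Compound the nominal returns: 1.1350 × 1.0260 × 1.1201 = 1.30436765.
Compound inflation: 1.0326 × 1.0597 × 1.0310 = 1.12816785.
Deflate: 1.30436765 / 1.12816785 = 1.15618225.
Annualized real rate = 1.15618225^(1/3) − 1 = 4.9564% → 4.96%.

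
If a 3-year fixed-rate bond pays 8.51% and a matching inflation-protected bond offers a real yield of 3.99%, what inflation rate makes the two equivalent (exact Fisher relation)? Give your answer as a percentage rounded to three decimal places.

4.347%

(1 + π) = (1 + i)/(1 + r) = 1.08510 / 1.03990 = 1.043466
Break-even inflation = 1.043466 − 1 → 4.347%.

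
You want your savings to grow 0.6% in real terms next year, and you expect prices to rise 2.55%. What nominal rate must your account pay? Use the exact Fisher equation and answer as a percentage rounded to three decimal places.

(1 + i) = (1 + r)(1 + π) = 1.00600 × 1.02550 = 1.031653
i = 1.031653 − 1, so the required nominal rate is 3.165%.

3.165%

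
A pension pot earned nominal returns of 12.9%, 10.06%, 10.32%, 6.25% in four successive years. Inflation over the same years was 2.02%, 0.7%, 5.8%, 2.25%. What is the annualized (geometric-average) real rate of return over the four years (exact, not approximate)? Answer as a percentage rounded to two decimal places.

6.99%

Nominal growth factor = 1.1290 × 1.1006 × 1.1032 × 1.0625 = 1.45648710
Price-level growth factor = 1.0202 × 1.0070 × 1.0580 × 1.0225 = 1.11138306
Real growth factor = 1.45648710 / 1.11138306 = 1.31051763
Annualized real rate = 1.31051763^(1/4) − 1 = 6.9943% → 6.99%.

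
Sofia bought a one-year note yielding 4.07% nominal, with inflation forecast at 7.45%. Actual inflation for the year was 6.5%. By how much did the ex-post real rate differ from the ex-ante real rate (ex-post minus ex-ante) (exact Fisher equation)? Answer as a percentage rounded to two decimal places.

Ex-ante: (1 + 0.0407)/(1 + 0.0745) − 1 = -3.1456%
Ex-post: (1 + 0.0407)/(1 + 0.0650) − 1 = -2.2817%
Difference (ex-post − ex-ante) = 0.8640% → 0.86%.

0.86%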